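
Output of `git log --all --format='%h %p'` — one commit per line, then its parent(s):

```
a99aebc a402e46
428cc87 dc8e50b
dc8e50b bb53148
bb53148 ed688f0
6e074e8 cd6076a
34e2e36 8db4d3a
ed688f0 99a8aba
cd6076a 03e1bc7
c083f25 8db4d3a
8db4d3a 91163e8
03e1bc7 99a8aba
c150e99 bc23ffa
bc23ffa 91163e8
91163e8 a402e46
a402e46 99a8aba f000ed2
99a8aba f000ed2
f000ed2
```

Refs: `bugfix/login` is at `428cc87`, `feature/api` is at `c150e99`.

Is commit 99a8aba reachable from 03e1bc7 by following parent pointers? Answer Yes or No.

Ancestors of 03e1bc7 (commits reachable by following parents): {03e1bc7, 99a8aba, f000ed2}.
99a8aba is in that set, so it is an ancestor of 03e1bc7.

Yes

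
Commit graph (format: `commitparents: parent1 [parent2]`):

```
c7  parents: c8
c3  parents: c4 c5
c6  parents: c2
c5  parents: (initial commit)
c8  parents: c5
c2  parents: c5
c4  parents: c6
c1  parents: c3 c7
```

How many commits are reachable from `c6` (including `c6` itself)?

3

Walking parent pointers from c6: reachable set = {c2, c5, c6}.
That is 3 commits.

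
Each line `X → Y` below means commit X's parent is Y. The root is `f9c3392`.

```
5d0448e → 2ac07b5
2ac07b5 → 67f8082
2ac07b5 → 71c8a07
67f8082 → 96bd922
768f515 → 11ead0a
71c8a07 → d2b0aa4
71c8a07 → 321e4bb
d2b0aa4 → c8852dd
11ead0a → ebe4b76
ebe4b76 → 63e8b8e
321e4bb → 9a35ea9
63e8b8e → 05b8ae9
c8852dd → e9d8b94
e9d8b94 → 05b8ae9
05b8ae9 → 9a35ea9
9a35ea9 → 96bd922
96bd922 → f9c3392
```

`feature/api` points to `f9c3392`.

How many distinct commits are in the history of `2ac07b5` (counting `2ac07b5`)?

Walking parent pointers from 2ac07b5: reachable set = {05b8ae9, 2ac07b5, 321e4bb, 67f8082, 71c8a07, 96bd922, 9a35ea9, c8852dd, d2b0aa4, e9d8b94, f9c3392}.
That is 11 commits.

11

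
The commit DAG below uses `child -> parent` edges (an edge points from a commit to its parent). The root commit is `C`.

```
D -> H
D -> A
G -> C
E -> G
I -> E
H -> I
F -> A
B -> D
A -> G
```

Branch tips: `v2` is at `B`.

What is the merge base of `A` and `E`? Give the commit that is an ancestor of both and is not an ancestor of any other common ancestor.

G

Ancestors of A: {A, C, G}.
Ancestors of E: {C, E, G}.
Common ancestors: {C, G}.
Among these, G is not an ancestor of any other common ancestor — it is the merge base.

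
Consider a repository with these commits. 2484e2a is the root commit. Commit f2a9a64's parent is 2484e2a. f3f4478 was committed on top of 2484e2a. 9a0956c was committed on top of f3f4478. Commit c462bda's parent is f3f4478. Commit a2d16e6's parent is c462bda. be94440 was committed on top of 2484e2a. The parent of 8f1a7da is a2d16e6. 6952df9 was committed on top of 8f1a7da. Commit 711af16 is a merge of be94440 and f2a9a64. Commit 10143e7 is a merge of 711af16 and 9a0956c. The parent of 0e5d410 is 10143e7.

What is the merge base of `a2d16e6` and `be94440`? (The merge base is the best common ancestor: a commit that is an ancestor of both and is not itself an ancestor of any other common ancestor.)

2484e2a

Ancestors of a2d16e6: {2484e2a, a2d16e6, c462bda, f3f4478}.
Ancestors of be94440: {2484e2a, be94440}.
Common ancestors: {2484e2a}.
The only common ancestor is 2484e2a, so it is the merge base.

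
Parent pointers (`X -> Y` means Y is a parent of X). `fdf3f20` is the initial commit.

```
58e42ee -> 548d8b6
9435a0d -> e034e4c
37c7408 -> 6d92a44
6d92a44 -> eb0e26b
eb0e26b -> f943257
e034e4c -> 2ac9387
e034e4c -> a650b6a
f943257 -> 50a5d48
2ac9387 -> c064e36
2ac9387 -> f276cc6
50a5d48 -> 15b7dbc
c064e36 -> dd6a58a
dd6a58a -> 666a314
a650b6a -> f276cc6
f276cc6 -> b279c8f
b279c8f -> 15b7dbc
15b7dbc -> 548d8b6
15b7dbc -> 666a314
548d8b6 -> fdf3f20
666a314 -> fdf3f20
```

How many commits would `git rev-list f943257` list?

6

Walking parent pointers from f943257: reachable set = {15b7dbc, 50a5d48, 548d8b6, 666a314, f943257, fdf3f20}.
That is 6 commits.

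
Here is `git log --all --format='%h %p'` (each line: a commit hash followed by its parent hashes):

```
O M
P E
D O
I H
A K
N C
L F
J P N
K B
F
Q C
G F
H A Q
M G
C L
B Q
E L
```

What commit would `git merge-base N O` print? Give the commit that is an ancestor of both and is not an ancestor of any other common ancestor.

F

Ancestors of N: {C, F, L, N}.
Ancestors of O: {F, G, M, O}.
Common ancestors: {F}.
The only common ancestor is F, so it is the merge base.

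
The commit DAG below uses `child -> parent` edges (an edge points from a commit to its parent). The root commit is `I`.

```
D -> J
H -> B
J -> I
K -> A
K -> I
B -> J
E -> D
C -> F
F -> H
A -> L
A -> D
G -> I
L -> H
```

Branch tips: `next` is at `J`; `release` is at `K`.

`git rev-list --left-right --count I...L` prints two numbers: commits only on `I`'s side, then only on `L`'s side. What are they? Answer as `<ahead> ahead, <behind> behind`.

0 ahead, 4 behind

Reachable from I: {I}.
Reachable from L: {B, H, I, J, L}.
Only in I's history (ahead): {} — 0.
Only in L's history (behind): {B, H, J, L} — 4.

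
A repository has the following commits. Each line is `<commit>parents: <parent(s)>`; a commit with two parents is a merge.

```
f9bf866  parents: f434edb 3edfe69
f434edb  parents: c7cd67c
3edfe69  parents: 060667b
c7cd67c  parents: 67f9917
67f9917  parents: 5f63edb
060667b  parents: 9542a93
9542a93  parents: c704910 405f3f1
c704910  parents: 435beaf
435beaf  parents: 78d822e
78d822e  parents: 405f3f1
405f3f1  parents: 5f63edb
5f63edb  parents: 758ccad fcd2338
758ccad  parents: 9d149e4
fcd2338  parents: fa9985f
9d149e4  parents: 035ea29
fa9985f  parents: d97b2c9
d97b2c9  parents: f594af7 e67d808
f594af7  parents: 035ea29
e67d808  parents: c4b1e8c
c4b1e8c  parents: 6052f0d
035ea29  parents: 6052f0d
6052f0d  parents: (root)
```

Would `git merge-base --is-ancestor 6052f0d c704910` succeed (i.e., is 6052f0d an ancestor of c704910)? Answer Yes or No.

Yes

Ancestors of c704910 (commits reachable by following parents): {035ea29, 405f3f1, 435beaf, 5f63edb, 6052f0d, 758ccad, 78d822e, 9d149e4, c4b1e8c, c704910, d97b2c9, e67d808, f594af7, fa9985f, fcd2338}.
6052f0d is in that set, so it is an ancestor of c704910.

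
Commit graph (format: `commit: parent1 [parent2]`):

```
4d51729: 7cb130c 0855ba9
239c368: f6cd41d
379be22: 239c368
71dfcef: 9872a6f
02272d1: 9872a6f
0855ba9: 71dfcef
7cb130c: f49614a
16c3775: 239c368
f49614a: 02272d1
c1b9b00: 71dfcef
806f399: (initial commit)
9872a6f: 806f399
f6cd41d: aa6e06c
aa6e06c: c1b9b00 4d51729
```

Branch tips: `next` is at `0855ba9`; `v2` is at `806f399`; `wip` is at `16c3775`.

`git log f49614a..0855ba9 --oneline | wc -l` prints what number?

Reachable from 0855ba9: {0855ba9, 71dfcef, 806f399, 9872a6f}.
Reachable from f49614a: {02272d1, 806f399, 9872a6f, f49614a}.
In 0855ba9's history but not f49614a's: {0855ba9, 71dfcef} — 2 commits.

2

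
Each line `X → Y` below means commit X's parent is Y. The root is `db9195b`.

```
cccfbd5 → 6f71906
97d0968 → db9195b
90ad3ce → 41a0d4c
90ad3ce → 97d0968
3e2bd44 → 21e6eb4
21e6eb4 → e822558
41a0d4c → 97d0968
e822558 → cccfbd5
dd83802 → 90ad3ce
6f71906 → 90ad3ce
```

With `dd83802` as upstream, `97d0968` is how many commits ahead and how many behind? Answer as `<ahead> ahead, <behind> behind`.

0 ahead, 3 behind

Reachable from 97d0968: {97d0968, db9195b}.
Reachable from dd83802: {41a0d4c, 90ad3ce, 97d0968, db9195b, dd83802}.
Only in 97d0968's history (ahead): {} — 0.
Only in dd83802's history (behind): {41a0d4c, 90ad3ce, dd83802} — 3.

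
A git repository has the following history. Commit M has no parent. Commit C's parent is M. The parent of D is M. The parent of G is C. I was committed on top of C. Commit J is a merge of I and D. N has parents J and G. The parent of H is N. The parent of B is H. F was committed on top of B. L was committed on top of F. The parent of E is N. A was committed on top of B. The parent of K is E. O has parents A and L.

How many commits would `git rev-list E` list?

Walking parent pointers from E: reachable set = {C, D, E, G, I, J, M, N}.
That is 8 commits.

8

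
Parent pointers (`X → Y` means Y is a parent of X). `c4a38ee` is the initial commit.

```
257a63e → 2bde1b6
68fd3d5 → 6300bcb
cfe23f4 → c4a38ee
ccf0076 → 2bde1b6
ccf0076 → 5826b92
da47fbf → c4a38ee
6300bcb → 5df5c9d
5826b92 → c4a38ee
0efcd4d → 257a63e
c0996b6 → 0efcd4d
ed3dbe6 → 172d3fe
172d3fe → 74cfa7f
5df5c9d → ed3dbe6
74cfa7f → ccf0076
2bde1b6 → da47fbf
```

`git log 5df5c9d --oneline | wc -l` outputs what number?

9

Walking parent pointers from 5df5c9d: reachable set = {172d3fe, 2bde1b6, 5826b92, 5df5c9d, 74cfa7f, c4a38ee, ccf0076, da47fbf, ed3dbe6}.
That is 9 commits.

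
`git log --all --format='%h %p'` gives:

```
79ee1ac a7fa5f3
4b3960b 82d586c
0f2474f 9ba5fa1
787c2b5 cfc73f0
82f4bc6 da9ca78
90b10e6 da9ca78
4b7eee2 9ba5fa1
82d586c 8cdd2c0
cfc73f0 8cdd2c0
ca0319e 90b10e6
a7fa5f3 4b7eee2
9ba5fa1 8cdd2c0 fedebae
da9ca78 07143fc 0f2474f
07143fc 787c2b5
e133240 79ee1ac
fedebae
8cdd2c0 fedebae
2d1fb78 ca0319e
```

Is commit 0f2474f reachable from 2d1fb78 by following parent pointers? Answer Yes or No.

Yes

Ancestors of 2d1fb78 (commits reachable by following parents): {07143fc, 0f2474f, 2d1fb78, 787c2b5, 8cdd2c0, 90b10e6, 9ba5fa1, ca0319e, cfc73f0, da9ca78, fedebae}.
0f2474f is in that set, so it is an ancestor of 2d1fb78.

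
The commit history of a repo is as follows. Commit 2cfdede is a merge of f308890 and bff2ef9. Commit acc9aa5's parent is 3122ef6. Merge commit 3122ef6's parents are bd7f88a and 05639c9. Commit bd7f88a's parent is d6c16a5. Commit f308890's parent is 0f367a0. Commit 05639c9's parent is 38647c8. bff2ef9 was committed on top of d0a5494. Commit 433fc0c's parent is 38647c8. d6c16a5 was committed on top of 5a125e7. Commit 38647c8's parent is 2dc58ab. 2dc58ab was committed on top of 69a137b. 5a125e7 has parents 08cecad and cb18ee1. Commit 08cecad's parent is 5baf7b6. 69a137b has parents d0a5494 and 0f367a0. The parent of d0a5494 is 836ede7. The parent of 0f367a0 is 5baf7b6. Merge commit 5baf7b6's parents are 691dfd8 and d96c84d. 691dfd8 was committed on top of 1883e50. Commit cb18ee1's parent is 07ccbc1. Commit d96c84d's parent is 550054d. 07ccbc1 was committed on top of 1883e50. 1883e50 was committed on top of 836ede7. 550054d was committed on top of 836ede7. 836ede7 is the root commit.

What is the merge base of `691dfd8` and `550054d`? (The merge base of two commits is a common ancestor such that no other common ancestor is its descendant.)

836ede7

Ancestors of 691dfd8: {1883e50, 691dfd8, 836ede7}.
Ancestors of 550054d: {550054d, 836ede7}.
Common ancestors: {836ede7}.
The only common ancestor is 836ede7, so it is the merge base.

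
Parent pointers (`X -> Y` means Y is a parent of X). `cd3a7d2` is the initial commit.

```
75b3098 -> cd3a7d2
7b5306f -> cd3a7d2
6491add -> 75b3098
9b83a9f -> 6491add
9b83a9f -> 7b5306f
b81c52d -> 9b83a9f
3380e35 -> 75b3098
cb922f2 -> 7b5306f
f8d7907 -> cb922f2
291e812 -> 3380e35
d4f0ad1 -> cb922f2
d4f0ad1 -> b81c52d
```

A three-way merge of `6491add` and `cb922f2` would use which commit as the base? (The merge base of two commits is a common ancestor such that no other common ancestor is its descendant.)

cd3a7d2

Ancestors of 6491add: {6491add, 75b3098, cd3a7d2}.
Ancestors of cb922f2: {7b5306f, cb922f2, cd3a7d2}.
Common ancestors: {cd3a7d2}.
The only common ancestor is cd3a7d2, so it is the merge base.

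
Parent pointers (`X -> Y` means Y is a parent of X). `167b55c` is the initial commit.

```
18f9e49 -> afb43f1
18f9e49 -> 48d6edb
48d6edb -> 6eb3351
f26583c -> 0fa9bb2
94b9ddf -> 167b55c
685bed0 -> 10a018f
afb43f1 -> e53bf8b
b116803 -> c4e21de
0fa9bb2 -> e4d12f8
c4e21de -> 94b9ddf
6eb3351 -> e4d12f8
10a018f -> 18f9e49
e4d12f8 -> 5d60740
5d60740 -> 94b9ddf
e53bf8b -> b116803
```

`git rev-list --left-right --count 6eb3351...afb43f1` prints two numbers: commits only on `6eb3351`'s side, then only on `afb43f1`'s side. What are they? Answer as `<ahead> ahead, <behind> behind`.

Reachable from 6eb3351: {167b55c, 5d60740, 6eb3351, 94b9ddf, e4d12f8}.
Reachable from afb43f1: {167b55c, 94b9ddf, afb43f1, b116803, c4e21de, e53bf8b}.
Only in 6eb3351's history (ahead): {5d60740, 6eb3351, e4d12f8} — 3.
Only in afb43f1's history (behind): {afb43f1, b116803, c4e21de, e53bf8b} — 4.

3 ahead, 4 behind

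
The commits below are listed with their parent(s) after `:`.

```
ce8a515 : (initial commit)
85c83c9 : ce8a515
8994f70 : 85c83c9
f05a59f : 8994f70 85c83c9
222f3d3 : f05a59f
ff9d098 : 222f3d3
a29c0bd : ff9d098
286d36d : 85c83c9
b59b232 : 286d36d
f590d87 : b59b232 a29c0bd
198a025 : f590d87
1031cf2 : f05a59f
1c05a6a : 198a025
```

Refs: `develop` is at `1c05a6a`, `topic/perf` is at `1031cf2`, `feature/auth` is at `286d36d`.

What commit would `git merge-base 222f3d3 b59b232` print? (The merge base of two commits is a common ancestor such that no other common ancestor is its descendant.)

85c83c9

Ancestors of 222f3d3: {222f3d3, 85c83c9, 8994f70, ce8a515, f05a59f}.
Ancestors of b59b232: {286d36d, 85c83c9, b59b232, ce8a515}.
Common ancestors: {85c83c9, ce8a515}.
Among these, 85c83c9 is not an ancestor of any other common ancestor — it is the merge base.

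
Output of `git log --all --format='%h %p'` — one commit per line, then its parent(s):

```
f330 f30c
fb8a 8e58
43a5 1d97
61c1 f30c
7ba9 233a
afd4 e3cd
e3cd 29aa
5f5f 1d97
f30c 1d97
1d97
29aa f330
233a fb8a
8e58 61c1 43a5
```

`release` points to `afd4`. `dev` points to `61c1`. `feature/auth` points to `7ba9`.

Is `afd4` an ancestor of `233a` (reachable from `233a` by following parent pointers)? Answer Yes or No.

Ancestors of 233a: {1d97, 233a, 43a5, 61c1, 8e58, f30c, fb8a}.
afd4 is not in that set, so it is not an ancestor of 233a.

No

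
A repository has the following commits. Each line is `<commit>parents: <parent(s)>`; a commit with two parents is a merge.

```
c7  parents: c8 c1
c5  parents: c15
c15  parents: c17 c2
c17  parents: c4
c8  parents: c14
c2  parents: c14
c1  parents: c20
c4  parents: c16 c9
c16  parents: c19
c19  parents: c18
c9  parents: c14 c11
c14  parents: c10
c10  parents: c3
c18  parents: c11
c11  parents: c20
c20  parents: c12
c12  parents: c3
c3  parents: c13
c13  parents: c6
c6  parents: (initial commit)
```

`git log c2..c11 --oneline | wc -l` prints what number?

Reachable from c11: {c11, c12, c13, c20, c3, c6}.
Reachable from c2: {c10, c13, c14, c2, c3, c6}.
In c11's history but not c2's: {c11, c12, c20} — 3 commits.

3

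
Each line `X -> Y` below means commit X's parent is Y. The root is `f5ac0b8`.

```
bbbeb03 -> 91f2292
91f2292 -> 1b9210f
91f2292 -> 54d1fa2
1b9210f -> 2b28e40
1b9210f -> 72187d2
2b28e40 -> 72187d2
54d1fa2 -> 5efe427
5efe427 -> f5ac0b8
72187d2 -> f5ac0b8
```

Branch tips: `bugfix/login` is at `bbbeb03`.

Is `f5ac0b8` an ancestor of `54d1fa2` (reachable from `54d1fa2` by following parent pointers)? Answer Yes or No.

Ancestors of 54d1fa2 (commits reachable by following parents): {54d1fa2, 5efe427, f5ac0b8}.
f5ac0b8 is in that set, so it is an ancestor of 54d1fa2.

Yes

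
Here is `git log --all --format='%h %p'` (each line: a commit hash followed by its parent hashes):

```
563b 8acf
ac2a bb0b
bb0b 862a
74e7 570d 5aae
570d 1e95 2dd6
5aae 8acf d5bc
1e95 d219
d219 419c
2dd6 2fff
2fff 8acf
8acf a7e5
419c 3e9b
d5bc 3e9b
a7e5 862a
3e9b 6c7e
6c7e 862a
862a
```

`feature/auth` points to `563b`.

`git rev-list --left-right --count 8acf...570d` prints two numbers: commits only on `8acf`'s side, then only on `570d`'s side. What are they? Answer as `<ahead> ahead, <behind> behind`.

Reachable from 8acf: {862a, 8acf, a7e5}.
Reachable from 570d: {1e95, 2dd6, 2fff, 3e9b, 419c, 570d, 6c7e, 862a, 8acf, a7e5, d219}.
Only in 8acf's history (ahead): {} — 0.
Only in 570d's history (behind): {1e95, 2dd6, 2fff, 3e9b, 419c, 570d, 6c7e, d219} — 8.

0 ahead, 8 behind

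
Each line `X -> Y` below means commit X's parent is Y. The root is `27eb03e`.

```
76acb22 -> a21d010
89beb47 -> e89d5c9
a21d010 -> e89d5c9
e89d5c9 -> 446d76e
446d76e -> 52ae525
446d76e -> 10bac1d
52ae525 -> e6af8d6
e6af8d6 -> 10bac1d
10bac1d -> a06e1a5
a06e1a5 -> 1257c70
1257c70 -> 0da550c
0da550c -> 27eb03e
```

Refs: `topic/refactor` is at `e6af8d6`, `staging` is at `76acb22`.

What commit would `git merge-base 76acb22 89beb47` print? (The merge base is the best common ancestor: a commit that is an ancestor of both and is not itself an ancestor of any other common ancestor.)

Ancestors of 76acb22: {0da550c, 10bac1d, 1257c70, 27eb03e, 446d76e, 52ae525, 76acb22, a06e1a5, a21d010, e6af8d6, e89d5c9}.
Ancestors of 89beb47: {0da550c, 10bac1d, 1257c70, 27eb03e, 446d76e, 52ae525, 89beb47, a06e1a5, e6af8d6, e89d5c9}.
Common ancestors: {0da550c, 10bac1d, 1257c70, 27eb03e, 446d76e, 52ae525, a06e1a5, e6af8d6, e89d5c9}.
Among these, e89d5c9 is not an ancestor of any other common ancestor — it is the merge base.

e89d5c9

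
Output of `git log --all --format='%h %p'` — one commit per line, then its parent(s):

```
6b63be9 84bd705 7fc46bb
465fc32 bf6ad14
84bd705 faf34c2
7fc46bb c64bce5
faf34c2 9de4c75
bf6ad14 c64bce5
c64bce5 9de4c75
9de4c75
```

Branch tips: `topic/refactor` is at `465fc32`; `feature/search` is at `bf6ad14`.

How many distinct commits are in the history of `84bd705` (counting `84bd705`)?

3

Walking parent pointers from 84bd705: reachable set = {84bd705, 9de4c75, faf34c2}.
That is 3 commits.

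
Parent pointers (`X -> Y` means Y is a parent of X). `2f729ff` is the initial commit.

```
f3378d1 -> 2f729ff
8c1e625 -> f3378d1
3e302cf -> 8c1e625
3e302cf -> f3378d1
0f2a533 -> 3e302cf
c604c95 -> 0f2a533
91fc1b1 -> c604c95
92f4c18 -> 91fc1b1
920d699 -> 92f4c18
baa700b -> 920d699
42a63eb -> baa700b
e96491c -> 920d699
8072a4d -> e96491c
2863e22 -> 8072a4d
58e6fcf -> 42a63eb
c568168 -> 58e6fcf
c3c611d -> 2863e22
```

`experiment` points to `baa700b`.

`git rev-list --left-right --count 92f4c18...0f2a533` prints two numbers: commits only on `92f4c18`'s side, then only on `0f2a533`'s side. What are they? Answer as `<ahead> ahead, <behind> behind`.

Reachable from 92f4c18: {0f2a533, 2f729ff, 3e302cf, 8c1e625, 91fc1b1, 92f4c18, c604c95, f3378d1}.
Reachable from 0f2a533: {0f2a533, 2f729ff, 3e302cf, 8c1e625, f3378d1}.
Only in 92f4c18's history (ahead): {91fc1b1, 92f4c18, c604c95} — 3.
Only in 0f2a533's history (behind): {} — 0.

3 ahead, 0 behind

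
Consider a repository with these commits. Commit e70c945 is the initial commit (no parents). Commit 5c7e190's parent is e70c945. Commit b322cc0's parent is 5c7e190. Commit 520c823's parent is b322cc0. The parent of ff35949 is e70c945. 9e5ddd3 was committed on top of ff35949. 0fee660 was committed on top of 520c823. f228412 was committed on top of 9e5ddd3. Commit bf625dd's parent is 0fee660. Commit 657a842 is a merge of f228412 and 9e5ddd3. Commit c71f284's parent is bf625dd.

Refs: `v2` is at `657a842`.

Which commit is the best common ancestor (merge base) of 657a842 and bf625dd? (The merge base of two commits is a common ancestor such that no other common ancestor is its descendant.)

e70c945

Ancestors of 657a842: {657a842, 9e5ddd3, e70c945, f228412, ff35949}.
Ancestors of bf625dd: {0fee660, 520c823, 5c7e190, b322cc0, bf625dd, e70c945}.
Common ancestors: {e70c945}.
The only common ancestor is e70c945, so it is the merge base.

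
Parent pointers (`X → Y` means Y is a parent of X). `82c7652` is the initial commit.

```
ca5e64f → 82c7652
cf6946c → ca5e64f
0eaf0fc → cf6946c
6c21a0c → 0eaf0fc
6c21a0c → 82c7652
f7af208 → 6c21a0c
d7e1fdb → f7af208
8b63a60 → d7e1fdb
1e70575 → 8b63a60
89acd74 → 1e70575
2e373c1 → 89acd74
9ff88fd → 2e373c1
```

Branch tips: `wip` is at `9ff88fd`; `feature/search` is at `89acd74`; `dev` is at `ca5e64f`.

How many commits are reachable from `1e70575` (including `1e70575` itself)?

9

Walking parent pointers from 1e70575: reachable set = {0eaf0fc, 1e70575, 6c21a0c, 82c7652, 8b63a60, ca5e64f, cf6946c, d7e1fdb, f7af208}.
That is 9 commits.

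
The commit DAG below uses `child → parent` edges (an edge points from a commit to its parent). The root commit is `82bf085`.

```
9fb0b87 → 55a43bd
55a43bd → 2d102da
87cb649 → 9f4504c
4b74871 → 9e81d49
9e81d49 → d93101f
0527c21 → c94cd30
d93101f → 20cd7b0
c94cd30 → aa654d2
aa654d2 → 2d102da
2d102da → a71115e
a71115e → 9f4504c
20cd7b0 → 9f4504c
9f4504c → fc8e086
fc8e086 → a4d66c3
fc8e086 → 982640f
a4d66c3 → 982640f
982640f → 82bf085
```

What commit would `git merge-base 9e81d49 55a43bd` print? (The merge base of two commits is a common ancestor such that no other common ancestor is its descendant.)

Ancestors of 9e81d49: {20cd7b0, 82bf085, 982640f, 9e81d49, 9f4504c, a4d66c3, d93101f, fc8e086}.
Ancestors of 55a43bd: {2d102da, 55a43bd, 82bf085, 982640f, 9f4504c, a4d66c3, a71115e, fc8e086}.
Common ancestors: {82bf085, 982640f, 9f4504c, a4d66c3, fc8e086}.
Among these, 9f4504c is not an ancestor of any other common ancestor — it is the merge base.

9f4504c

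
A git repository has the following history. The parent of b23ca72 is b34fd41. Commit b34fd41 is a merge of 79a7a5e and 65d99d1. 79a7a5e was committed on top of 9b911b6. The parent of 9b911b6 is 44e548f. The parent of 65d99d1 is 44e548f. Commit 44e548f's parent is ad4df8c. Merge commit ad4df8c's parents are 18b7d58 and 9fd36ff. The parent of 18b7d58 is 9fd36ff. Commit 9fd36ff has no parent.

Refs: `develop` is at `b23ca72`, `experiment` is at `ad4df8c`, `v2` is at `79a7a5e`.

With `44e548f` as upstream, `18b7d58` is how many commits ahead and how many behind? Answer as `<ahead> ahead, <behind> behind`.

0 ahead, 2 behind

Reachable from 18b7d58: {18b7d58, 9fd36ff}.
Reachable from 44e548f: {18b7d58, 44e548f, 9fd36ff, ad4df8c}.
Only in 18b7d58's history (ahead): {} — 0.
Only in 44e548f's history (behind): {44e548f, ad4df8c} — 2.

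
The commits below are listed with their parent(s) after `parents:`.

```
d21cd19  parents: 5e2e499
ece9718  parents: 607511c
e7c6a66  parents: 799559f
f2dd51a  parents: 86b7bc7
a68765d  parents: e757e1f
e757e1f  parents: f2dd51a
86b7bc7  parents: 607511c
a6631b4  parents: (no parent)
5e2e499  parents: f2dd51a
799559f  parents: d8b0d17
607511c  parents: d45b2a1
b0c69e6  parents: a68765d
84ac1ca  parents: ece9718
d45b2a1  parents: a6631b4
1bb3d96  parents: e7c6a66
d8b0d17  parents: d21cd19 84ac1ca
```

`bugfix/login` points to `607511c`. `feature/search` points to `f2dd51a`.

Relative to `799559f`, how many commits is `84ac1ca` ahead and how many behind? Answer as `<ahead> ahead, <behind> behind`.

0 ahead, 6 behind

Reachable from 84ac1ca: {607511c, 84ac1ca, a6631b4, d45b2a1, ece9718}.
Reachable from 799559f: {5e2e499, 607511c, 799559f, 84ac1ca, 86b7bc7, a6631b4, d21cd19, d45b2a1, d8b0d17, ece9718, f2dd51a}.
Only in 84ac1ca's history (ahead): {} — 0.
Only in 799559f's history (behind): {5e2e499, 799559f, 86b7bc7, d21cd19, d8b0d17, f2dd51a} — 6.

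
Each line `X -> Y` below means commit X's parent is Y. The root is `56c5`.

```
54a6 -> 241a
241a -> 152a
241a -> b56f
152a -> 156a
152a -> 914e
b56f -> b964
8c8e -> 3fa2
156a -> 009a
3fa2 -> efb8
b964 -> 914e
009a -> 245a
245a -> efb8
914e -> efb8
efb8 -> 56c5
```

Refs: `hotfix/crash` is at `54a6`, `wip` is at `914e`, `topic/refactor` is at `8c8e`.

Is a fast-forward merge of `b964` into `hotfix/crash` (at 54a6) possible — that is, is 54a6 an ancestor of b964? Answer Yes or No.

A fast-forward from 54a6 to b964 is possible iff 54a6 is an ancestor of b964.
Ancestors of b964: {56c5, 914e, b964, efb8}.
54a6 is not among them, so fast-forward is not possible.

No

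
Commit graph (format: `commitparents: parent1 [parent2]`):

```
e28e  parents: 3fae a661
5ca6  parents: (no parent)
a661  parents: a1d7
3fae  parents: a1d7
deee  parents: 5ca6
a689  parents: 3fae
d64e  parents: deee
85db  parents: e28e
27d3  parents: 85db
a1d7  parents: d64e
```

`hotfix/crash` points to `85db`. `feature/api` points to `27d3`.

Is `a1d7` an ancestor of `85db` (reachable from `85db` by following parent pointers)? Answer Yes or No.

Yes

Ancestors of 85db (commits reachable by following parents): {3fae, 5ca6, 85db, a1d7, a661, d64e, deee, e28e}.
a1d7 is in that set, so it is an ancestor of 85db.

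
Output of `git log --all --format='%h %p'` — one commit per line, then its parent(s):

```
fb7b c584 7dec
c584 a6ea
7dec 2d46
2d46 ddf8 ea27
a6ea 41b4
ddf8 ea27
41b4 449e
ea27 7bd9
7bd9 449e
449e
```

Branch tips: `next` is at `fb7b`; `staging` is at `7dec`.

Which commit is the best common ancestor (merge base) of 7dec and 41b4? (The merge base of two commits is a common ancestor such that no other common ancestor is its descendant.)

Ancestors of 7dec: {2d46, 449e, 7bd9, 7dec, ddf8, ea27}.
Ancestors of 41b4: {41b4, 449e}.
Common ancestors: {449e}.
The only common ancestor is 449e, so it is the merge base.

449e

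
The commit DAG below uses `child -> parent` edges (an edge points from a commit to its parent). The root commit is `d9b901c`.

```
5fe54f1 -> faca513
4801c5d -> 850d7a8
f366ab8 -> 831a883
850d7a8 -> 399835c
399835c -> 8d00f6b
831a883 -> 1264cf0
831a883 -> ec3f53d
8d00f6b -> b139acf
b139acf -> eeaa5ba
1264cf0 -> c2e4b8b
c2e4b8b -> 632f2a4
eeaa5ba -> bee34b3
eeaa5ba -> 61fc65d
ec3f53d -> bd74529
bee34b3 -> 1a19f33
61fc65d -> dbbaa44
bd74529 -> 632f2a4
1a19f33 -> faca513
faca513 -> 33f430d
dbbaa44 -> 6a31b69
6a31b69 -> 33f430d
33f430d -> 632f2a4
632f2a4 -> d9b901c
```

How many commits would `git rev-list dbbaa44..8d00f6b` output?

Reachable from 8d00f6b: {1a19f33, 33f430d, 61fc65d, 632f2a4, 6a31b69, 8d00f6b, b139acf, bee34b3, d9b901c, dbbaa44, eeaa5ba, faca513}.
Reachable from dbbaa44: {33f430d, 632f2a4, 6a31b69, d9b901c, dbbaa44}.
In 8d00f6b's history but not dbbaa44's: {1a19f33, 61fc65d, 8d00f6b, b139acf, bee34b3, eeaa5ba, faca513} — 7 commits.

7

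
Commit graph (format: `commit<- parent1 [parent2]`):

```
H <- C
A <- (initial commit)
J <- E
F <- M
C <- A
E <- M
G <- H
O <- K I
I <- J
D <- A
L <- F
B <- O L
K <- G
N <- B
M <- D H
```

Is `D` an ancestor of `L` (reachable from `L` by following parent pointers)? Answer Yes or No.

Yes

Ancestors of L (commits reachable by following parents): {A, C, D, F, H, L, M}.
D is in that set, so it is an ancestor of L.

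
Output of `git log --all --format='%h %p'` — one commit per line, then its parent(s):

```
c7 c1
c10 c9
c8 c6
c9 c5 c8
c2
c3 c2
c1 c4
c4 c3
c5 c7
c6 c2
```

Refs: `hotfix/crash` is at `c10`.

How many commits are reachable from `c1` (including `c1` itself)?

4

Walking parent pointers from c1: reachable set = {c1, c2, c3, c4}.
That is 4 commits.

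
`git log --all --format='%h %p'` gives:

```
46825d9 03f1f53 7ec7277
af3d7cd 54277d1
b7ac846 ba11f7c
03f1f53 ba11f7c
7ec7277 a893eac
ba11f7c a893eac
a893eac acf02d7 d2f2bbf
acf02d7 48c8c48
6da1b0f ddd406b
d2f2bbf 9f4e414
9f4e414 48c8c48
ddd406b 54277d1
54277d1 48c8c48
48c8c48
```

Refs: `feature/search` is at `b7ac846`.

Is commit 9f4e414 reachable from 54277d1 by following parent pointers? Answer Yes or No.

Ancestors of 54277d1: {48c8c48, 54277d1}.
9f4e414 is not in that set, so it is not an ancestor of 54277d1.

No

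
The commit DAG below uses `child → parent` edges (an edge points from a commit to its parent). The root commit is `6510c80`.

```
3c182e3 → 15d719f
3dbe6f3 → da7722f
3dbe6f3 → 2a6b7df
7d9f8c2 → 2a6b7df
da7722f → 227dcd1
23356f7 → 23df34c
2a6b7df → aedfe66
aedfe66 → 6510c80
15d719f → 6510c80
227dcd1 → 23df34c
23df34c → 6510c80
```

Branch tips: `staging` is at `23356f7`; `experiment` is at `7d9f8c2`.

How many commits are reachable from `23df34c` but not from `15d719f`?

Reachable from 23df34c: {23df34c, 6510c80}.
Reachable from 15d719f: {15d719f, 6510c80}.
In 23df34c's history but not 15d719f's: {23df34c} — 1 commit.

1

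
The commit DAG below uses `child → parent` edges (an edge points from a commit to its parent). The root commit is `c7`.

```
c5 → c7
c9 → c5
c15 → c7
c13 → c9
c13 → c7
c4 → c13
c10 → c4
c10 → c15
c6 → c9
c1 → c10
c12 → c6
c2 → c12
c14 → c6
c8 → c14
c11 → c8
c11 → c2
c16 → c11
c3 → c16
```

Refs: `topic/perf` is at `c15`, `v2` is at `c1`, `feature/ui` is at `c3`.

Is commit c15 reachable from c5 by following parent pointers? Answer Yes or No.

Ancestors of c5: {c5, c7}.
c15 is not in that set, so it is not an ancestor of c5.

No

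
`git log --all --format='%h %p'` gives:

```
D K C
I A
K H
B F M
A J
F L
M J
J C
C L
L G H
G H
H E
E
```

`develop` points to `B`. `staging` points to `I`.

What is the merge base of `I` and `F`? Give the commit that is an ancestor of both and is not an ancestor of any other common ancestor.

L

Ancestors of I: {A, C, E, G, H, I, J, L}.
Ancestors of F: {E, F, G, H, L}.
Common ancestors: {E, G, H, L}.
Among these, L is not an ancestor of any other common ancestor — it is the merge base.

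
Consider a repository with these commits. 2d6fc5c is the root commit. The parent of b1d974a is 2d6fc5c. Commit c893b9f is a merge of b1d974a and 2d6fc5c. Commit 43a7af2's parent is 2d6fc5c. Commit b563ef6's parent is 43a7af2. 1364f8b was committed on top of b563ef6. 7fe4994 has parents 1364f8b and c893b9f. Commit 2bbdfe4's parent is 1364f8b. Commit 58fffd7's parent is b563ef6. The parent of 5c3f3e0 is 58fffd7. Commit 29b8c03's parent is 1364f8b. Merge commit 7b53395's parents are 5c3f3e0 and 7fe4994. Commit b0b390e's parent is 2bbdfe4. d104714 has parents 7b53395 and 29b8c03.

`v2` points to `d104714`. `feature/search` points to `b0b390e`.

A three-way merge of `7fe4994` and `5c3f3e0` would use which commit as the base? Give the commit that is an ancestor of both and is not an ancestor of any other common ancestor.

b563ef6

Ancestors of 7fe4994: {1364f8b, 2d6fc5c, 43a7af2, 7fe4994, b1d974a, b563ef6, c893b9f}.
Ancestors of 5c3f3e0: {2d6fc5c, 43a7af2, 58fffd7, 5c3f3e0, b563ef6}.
Common ancestors: {2d6fc5c, 43a7af2, b563ef6}.
Among these, b563ef6 is not an ancestor of any other common ancestor — it is the merge base.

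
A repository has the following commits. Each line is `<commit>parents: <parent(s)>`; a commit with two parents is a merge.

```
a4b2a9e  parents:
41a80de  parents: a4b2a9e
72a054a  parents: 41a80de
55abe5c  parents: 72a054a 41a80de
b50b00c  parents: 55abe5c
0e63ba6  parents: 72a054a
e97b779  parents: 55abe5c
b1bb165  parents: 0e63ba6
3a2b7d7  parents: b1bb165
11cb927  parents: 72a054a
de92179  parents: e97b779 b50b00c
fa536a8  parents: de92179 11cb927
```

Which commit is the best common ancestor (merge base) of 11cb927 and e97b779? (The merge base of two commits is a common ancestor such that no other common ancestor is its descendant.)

72a054a

Ancestors of 11cb927: {11cb927, 41a80de, 72a054a, a4b2a9e}.
Ancestors of e97b779: {41a80de, 55abe5c, 72a054a, a4b2a9e, e97b779}.
Common ancestors: {41a80de, 72a054a, a4b2a9e}.
Among these, 72a054a is not an ancestor of any other common ancestor — it is the merge base.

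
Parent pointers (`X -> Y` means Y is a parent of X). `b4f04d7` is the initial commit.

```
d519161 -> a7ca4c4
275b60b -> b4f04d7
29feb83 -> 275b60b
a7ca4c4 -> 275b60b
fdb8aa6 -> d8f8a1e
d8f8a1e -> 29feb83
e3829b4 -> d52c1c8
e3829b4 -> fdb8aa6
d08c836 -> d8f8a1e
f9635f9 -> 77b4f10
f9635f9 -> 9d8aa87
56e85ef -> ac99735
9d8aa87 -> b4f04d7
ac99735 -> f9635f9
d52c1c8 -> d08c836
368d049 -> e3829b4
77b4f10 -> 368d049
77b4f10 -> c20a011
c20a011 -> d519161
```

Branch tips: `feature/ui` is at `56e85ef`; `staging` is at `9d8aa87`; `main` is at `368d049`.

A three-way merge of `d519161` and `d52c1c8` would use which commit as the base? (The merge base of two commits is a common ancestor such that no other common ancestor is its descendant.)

Ancestors of d519161: {275b60b, a7ca4c4, b4f04d7, d519161}.
Ancestors of d52c1c8: {275b60b, 29feb83, b4f04d7, d08c836, d52c1c8, d8f8a1e}.
Common ancestors: {275b60b, b4f04d7}.
Among these, 275b60b is not an ancestor of any other common ancestor — it is the merge base.

275b60b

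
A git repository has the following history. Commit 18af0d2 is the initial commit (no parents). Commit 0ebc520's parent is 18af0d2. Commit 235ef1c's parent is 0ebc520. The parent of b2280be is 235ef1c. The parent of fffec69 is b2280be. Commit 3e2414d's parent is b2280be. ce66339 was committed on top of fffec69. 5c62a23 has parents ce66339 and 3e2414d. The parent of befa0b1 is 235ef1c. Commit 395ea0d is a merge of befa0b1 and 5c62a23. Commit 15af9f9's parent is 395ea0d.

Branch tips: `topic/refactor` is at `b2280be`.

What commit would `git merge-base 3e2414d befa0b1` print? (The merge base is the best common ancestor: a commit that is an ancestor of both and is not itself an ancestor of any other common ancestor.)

235ef1c

Ancestors of 3e2414d: {0ebc520, 18af0d2, 235ef1c, 3e2414d, b2280be}.
Ancestors of befa0b1: {0ebc520, 18af0d2, 235ef1c, befa0b1}.
Common ancestors: {0ebc520, 18af0d2, 235ef1c}.
Among these, 235ef1c is not an ancestor of any other common ancestor — it is the merge base.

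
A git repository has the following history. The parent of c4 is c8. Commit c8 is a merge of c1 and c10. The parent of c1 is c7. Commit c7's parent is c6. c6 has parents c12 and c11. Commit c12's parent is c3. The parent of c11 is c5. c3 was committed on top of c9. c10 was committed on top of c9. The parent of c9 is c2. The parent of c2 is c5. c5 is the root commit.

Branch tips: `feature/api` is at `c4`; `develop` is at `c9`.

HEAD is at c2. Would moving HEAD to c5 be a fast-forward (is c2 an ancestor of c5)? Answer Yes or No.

No

A fast-forward from c2 to c5 is possible iff c2 is an ancestor of c5.
Ancestors of c5: {c5}.
c2 is not among them, so fast-forward is not possible.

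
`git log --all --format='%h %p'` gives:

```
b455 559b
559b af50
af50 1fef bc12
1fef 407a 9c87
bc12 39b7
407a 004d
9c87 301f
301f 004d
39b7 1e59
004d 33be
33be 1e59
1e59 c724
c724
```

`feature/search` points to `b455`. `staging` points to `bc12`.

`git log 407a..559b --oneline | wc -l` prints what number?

Reachable from 559b: {004d, 1e59, 1fef, 301f, 33be, 39b7, 407a, 559b, 9c87, af50, bc12, c724}.
Reachable from 407a: {004d, 1e59, 33be, 407a, c724}.
In 559b's history but not 407a's: {1fef, 301f, 39b7, 559b, 9c87, af50, bc12} — 7 commits.

7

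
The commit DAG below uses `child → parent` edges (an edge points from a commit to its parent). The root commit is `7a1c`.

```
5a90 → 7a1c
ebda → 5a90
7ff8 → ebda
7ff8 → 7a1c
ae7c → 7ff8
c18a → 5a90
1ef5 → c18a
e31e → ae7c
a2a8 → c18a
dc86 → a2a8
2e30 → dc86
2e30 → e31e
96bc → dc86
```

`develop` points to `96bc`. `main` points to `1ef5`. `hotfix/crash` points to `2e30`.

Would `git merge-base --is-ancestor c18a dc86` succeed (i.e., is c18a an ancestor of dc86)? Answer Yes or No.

Yes

Ancestors of dc86 (commits reachable by following parents): {5a90, 7a1c, a2a8, c18a, dc86}.
c18a is in that set, so it is an ancestor of dc86.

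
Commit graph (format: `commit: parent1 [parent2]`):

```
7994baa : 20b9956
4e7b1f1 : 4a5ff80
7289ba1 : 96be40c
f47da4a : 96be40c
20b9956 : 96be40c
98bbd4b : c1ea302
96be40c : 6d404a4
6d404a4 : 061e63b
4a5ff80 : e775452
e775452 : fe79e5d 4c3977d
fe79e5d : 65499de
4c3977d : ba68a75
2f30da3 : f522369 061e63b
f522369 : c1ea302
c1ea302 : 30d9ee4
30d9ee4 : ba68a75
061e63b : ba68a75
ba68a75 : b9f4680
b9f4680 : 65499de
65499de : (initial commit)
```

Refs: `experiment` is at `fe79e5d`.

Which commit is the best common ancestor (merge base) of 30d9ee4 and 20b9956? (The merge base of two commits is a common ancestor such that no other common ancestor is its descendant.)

Ancestors of 30d9ee4: {30d9ee4, 65499de, b9f4680, ba68a75}.
Ancestors of 20b9956: {061e63b, 20b9956, 65499de, 6d404a4, 96be40c, b9f4680, ba68a75}.
Common ancestors: {65499de, b9f4680, ba68a75}.
Among these, ba68a75 is not an ancestor of any other common ancestor — it is the merge base.

ba68a75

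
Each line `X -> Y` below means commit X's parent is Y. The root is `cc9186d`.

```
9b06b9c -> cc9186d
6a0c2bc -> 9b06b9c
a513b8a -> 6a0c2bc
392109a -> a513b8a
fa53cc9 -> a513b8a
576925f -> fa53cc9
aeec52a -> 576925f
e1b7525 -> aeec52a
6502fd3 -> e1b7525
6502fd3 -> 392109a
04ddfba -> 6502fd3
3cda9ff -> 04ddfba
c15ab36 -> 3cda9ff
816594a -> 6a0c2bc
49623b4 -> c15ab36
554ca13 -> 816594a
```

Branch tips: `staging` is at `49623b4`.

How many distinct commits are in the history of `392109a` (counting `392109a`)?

Walking parent pointers from 392109a: reachable set = {392109a, 6a0c2bc, 9b06b9c, a513b8a, cc9186d}.
That is 5 commits.

5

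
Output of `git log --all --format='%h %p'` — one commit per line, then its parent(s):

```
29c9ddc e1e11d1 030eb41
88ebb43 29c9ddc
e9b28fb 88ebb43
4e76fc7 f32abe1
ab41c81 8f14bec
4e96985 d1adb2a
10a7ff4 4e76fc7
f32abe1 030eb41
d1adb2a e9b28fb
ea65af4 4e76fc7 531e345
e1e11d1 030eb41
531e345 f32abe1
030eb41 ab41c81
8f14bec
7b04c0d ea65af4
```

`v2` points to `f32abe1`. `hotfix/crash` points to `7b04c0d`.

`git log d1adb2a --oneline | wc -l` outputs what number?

8

Walking parent pointers from d1adb2a: reachable set = {030eb41, 29c9ddc, 88ebb43, 8f14bec, ab41c81, d1adb2a, e1e11d1, e9b28fb}.
That is 8 commits.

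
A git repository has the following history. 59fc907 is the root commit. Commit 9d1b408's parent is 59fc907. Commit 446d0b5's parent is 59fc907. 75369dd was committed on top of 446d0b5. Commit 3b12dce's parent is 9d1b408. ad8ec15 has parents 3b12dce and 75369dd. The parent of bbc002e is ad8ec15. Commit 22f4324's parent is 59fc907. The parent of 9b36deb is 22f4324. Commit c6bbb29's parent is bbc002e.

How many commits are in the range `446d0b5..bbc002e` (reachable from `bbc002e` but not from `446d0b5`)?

Reachable from bbc002e: {3b12dce, 446d0b5, 59fc907, 75369dd, 9d1b408, ad8ec15, bbc002e}.
Reachable from 446d0b5: {446d0b5, 59fc907}.
In bbc002e's history but not 446d0b5's: {3b12dce, 75369dd, 9d1b408, ad8ec15, bbc002e} — 5 commits.

5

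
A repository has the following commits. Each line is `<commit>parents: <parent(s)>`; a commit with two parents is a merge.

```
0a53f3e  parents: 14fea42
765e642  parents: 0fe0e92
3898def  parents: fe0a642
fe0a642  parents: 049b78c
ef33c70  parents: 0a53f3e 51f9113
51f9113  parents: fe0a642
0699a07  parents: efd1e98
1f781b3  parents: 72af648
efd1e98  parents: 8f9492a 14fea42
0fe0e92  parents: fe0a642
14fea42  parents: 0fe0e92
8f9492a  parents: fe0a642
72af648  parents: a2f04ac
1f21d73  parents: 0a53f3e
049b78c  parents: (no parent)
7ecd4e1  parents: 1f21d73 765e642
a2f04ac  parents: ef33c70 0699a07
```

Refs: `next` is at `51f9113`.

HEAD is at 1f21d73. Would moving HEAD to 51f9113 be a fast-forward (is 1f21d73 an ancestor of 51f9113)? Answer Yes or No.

A fast-forward from 1f21d73 to 51f9113 is possible iff 1f21d73 is an ancestor of 51f9113.
Ancestors of 51f9113: {049b78c, 51f9113, fe0a642}.
1f21d73 is not among them, so fast-forward is not possible.

No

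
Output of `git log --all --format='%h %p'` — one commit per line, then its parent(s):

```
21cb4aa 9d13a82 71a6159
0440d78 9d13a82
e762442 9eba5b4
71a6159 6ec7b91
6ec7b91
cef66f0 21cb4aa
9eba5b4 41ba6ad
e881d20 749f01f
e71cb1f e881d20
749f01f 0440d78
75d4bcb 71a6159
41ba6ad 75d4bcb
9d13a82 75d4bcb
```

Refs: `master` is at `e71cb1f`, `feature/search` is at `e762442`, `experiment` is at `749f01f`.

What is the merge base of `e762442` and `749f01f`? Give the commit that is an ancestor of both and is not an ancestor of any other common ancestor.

Ancestors of e762442: {41ba6ad, 6ec7b91, 71a6159, 75d4bcb, 9eba5b4, e762442}.
Ancestors of 749f01f: {0440d78, 6ec7b91, 71a6159, 749f01f, 75d4bcb, 9d13a82}.
Common ancestors: {6ec7b91, 71a6159, 75d4bcb}.
Among these, 75d4bcb is not an ancestor of any other common ancestor — it is the merge base.

75d4bcb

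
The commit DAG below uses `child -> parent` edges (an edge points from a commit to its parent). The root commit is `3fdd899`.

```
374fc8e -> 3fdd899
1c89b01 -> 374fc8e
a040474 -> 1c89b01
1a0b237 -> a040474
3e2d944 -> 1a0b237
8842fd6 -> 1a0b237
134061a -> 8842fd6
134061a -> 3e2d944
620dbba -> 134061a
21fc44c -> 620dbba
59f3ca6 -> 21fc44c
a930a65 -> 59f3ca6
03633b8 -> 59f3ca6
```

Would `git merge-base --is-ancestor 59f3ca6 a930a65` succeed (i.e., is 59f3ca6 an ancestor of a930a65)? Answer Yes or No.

Ancestors of a930a65 (commits reachable by following parents): {134061a, 1a0b237, 1c89b01, 21fc44c, 374fc8e, 3e2d944, 3fdd899, 59f3ca6, 620dbba, 8842fd6, a040474, a930a65}.
59f3ca6 is in that set, so it is an ancestor of a930a65.

Yes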